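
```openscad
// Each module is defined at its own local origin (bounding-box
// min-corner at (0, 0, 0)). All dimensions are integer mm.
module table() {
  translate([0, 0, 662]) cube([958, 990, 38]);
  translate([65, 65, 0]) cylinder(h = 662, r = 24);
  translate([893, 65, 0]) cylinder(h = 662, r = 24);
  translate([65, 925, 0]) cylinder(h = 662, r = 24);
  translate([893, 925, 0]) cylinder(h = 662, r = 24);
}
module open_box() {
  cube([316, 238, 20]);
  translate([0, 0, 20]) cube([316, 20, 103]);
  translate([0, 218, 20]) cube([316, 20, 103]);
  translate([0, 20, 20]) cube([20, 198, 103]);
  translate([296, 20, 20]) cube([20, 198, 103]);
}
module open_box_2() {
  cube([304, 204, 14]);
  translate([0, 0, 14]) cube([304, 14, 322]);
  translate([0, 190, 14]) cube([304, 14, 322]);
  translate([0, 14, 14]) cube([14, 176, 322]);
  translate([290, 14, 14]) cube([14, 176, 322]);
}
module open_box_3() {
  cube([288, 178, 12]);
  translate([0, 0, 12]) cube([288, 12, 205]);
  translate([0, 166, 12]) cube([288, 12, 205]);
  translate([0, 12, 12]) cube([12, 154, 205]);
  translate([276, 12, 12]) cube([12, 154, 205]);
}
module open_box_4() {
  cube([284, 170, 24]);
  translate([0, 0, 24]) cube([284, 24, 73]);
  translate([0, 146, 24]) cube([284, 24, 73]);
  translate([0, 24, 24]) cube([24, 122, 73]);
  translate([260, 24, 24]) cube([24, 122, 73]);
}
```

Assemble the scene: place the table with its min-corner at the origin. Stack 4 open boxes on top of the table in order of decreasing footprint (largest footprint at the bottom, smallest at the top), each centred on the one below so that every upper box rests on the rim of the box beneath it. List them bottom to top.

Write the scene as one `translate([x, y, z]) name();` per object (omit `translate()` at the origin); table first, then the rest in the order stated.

table();
translate([321, 376, 700]) open_box();
translate([327, 393, 823]) open_box_2();
translate([335, 406, 1159]) open_box_3();
translate([337, 410, 1376]) open_box_4();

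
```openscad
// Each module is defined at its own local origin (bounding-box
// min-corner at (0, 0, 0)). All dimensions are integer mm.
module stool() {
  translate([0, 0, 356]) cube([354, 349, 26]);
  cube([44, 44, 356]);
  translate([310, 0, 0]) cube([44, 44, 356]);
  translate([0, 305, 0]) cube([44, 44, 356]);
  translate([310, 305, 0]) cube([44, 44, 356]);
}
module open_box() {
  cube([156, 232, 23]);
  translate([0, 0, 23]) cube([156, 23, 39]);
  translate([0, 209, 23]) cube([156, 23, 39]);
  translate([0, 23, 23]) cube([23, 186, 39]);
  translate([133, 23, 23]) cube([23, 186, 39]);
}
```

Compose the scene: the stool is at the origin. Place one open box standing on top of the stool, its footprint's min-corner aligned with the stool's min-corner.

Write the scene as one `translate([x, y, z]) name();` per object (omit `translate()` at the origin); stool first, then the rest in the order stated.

stool();
translate([0, 0, 382]) open_box();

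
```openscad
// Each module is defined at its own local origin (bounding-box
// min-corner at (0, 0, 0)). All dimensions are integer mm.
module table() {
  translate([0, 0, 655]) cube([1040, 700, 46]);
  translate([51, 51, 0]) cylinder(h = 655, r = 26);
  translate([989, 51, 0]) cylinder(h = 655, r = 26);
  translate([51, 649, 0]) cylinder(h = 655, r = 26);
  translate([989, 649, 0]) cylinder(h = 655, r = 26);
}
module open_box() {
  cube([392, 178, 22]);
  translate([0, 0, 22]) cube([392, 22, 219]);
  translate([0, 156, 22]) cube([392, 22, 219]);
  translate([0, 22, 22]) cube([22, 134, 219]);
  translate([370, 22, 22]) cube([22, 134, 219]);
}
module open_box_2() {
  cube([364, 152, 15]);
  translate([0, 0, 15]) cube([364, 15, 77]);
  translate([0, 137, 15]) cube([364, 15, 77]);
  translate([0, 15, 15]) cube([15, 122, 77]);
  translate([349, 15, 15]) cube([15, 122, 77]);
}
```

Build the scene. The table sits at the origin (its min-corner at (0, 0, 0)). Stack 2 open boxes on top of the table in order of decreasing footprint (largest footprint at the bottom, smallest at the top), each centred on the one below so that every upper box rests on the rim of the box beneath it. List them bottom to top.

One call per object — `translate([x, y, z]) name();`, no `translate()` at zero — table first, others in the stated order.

table();
translate([324, 261, 701]) open_box();
translate([338, 274, 942]) open_box_2();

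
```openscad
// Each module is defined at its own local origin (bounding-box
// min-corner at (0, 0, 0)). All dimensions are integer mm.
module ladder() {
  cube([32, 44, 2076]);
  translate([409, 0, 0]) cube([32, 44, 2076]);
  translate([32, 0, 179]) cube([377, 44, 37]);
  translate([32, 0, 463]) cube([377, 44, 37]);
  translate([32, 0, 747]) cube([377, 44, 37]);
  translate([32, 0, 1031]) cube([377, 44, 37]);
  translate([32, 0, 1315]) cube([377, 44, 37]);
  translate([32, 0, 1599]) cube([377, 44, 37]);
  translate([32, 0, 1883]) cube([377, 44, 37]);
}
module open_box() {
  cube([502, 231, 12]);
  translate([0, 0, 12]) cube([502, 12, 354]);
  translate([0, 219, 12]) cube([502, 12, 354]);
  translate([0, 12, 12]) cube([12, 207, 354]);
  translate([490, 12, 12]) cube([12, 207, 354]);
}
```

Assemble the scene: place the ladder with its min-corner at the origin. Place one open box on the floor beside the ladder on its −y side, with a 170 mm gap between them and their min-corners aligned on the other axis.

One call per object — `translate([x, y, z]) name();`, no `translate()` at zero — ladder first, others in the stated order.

ladder();
translate([0, -401, 0]) open_box();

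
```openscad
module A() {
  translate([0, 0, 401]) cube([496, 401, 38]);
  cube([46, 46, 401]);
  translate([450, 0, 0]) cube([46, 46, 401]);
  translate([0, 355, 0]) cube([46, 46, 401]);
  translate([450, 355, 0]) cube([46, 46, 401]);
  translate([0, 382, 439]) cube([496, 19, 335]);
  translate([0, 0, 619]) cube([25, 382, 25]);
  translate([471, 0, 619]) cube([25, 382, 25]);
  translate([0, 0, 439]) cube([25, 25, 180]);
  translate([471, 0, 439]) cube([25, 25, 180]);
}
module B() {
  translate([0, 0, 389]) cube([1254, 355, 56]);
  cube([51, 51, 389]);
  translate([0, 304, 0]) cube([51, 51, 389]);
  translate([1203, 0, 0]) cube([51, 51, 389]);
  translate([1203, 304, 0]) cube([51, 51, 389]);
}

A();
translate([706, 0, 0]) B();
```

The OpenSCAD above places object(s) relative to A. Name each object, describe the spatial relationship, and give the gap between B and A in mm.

The bench's nearest face is 210 mm from the chair's +x face.

A is a chair. B is a bench. The bench is on the floor beside the chair on its +x side. The gap between the bench and the chair is 210 mm.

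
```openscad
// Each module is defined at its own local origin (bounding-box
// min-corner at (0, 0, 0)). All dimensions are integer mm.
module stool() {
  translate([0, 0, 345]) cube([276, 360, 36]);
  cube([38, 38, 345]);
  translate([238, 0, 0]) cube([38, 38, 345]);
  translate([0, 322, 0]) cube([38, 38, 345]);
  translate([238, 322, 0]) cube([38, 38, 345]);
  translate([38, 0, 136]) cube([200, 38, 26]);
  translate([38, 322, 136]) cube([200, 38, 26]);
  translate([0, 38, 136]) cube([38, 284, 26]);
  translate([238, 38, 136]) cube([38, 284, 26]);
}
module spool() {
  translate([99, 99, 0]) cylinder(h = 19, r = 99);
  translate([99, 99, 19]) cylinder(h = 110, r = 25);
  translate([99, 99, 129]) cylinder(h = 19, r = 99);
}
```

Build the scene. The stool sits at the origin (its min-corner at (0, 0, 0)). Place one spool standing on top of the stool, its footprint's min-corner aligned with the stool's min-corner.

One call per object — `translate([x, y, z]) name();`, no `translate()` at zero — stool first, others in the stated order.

stool();
translate([0, 0, 381]) spool();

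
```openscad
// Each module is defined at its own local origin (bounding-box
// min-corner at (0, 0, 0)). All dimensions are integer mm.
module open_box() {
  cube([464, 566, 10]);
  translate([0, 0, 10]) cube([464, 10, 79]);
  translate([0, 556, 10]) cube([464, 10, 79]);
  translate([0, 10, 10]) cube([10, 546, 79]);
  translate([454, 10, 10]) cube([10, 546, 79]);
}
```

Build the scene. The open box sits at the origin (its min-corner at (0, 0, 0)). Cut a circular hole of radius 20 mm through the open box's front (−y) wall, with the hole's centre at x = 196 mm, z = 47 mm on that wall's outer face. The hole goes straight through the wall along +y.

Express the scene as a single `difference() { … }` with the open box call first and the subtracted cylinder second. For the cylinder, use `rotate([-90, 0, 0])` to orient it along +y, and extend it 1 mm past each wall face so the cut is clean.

difference() {
  open_box();
  translate([196, -1, 47]) rotate([-90, 0, 0]) cylinder(h = 12, r = 20);
}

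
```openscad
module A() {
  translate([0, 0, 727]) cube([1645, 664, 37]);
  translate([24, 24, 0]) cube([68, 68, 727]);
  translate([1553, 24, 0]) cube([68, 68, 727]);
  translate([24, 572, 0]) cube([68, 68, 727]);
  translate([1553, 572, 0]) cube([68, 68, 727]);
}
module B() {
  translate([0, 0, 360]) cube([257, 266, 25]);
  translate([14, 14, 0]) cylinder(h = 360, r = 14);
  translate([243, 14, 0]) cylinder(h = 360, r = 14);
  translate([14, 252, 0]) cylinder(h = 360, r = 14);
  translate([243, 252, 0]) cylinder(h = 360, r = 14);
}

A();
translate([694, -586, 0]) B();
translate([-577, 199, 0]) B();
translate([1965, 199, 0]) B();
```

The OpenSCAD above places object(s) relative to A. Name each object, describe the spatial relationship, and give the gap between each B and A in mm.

Each stool's nearest face is 320 mm from the table's bounding box.

A is a table. B is a stool. Three stools sit around the table at the −y, −x, +x sides. The gap between each stool and the table is 320 mm.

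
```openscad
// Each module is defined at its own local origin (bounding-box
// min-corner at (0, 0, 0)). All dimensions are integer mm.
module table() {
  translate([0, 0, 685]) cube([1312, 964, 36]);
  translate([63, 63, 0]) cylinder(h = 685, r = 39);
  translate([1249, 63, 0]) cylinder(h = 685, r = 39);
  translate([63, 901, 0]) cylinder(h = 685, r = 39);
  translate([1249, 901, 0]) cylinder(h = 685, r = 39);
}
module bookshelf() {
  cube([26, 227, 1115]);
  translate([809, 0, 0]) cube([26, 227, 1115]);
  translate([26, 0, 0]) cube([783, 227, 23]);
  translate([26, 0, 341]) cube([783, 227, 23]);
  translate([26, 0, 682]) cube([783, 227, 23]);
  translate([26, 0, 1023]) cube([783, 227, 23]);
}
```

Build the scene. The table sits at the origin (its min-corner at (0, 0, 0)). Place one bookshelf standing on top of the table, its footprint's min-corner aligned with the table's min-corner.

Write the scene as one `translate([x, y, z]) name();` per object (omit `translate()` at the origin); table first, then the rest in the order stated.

table();
translate([0, 0, 721]) bookshelf();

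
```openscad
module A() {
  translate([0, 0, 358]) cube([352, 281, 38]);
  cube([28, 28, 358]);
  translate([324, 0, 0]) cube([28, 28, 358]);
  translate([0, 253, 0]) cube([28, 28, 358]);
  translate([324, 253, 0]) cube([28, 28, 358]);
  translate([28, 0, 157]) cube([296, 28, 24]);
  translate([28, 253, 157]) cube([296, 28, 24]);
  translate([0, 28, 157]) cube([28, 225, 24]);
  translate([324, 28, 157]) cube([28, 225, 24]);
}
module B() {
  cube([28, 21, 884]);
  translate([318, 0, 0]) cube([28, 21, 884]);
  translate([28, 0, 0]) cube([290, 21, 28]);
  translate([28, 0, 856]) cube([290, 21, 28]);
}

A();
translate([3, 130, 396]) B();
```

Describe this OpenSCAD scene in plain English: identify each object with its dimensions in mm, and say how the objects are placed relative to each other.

A is a four-legged stool. The seat is a 352×281×38 mm slab whose top surface is at z = 396 mm; four square legs, each 28×28 mm in cross-section, run from the floor (z = 0) to the underside of the seat, each flush with a corner of the seat. Four stretchers, 28 mm wide and 24 mm tall, connect adjacent legs with their undersides at z = 157 mm, each running between the inner faces of the legs it joins and aligned with the legs' outer faces on the other axis.

B is a picture frame with a 290×828 mm rectangular opening (x by z) and a uniform 28 mm border on every side. Frame depth is 21 mm along y. It is built from two vertical stiles running the full outside height and two horizontal rails spanning the gap between the stiles.

The picture frame is on top of the stool, centred.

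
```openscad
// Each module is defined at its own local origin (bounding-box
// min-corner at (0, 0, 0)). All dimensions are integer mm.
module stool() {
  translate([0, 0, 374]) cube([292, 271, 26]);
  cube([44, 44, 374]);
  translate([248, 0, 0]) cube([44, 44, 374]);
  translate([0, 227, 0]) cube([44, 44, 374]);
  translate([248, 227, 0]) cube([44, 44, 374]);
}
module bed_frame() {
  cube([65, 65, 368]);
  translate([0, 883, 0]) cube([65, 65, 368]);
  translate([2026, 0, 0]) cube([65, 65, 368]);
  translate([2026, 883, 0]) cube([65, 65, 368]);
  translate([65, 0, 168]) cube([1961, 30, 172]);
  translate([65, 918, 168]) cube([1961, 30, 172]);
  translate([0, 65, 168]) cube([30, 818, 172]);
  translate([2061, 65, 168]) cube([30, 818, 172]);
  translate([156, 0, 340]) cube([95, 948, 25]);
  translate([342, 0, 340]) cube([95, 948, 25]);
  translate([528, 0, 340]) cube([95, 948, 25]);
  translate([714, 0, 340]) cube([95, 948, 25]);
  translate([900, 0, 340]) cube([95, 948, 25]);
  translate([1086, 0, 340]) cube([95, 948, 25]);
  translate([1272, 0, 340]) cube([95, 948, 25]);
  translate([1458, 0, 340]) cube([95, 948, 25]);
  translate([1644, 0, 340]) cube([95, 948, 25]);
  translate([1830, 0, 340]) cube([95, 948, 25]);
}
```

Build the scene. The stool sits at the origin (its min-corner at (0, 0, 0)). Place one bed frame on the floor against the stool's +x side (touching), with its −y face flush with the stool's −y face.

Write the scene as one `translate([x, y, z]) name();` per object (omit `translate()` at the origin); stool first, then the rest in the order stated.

stool();
translate([292, 0, 0]) bed_frame();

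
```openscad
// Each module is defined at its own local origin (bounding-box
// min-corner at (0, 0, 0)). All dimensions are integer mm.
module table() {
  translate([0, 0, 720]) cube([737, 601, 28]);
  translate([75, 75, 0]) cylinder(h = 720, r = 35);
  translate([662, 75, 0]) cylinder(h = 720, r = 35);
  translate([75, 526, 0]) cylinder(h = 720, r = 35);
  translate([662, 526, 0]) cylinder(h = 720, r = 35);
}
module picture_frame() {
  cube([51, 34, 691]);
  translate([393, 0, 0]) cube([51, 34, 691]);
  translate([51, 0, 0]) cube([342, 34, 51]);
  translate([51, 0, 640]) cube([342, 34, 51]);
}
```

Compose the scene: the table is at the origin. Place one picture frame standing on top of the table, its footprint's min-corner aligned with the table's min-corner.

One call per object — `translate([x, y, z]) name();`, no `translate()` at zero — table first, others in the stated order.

table();
translate([0, 0, 748]) picture_frame();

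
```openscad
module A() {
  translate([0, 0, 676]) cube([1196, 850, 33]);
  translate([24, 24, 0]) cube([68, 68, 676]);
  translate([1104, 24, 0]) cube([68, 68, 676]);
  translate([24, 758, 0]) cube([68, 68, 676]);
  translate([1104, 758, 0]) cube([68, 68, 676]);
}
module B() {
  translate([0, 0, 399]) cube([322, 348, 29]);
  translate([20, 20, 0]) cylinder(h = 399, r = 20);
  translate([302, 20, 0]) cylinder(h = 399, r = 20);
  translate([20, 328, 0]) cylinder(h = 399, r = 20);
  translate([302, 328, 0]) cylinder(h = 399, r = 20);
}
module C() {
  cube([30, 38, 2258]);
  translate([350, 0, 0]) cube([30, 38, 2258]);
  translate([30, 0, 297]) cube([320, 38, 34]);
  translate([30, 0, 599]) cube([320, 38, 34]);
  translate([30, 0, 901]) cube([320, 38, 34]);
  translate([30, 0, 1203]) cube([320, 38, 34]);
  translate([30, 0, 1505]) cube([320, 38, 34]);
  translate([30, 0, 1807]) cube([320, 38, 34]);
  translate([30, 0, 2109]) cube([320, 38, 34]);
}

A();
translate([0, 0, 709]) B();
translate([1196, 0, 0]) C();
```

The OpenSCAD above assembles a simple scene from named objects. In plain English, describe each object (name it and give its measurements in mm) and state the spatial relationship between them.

A is a table with a 1196×850 mm rectangular top, 33 mm thick, top surface at z = 709 mm, supported by four 68×68 mm square legs, each inset 24 mm from the nearest pair of top edges, running from the floor.

B is a simple wooden stool: a rectangular seat 322 mm (x) by 348 mm (y), 29 mm thick, top face at z = 428 mm, on four round legs, each 40 mm in diameter. The legs rest on z = 0, each leg's axis is inset half a diameter from the nearest pair of seat edges (so the leg's bounding box is flush with the corner).

C is a wooden ladder with two side rails of 30×38 mm section and 2258 mm height, set 380 mm apart overall. Between them run 7 rectangular rungs (38 mm deep, 34 mm thick), front faces flush with the rails' −y face. The bottom of the first rung is 297 mm above the floor and each subsequent rung is 302 mm higher than the one below.

The stool is on top of the table. The ladder is against the table's +x side, with their −y faces flush.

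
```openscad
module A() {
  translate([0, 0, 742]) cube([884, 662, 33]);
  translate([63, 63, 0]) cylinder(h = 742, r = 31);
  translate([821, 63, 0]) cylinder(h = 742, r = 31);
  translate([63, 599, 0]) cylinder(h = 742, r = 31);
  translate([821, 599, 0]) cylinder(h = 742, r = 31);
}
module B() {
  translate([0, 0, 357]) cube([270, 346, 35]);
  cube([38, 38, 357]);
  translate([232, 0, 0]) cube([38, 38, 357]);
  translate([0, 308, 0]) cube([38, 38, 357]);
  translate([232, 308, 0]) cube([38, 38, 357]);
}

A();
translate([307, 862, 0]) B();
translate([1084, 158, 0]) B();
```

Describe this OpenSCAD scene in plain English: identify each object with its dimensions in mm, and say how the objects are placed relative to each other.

A is a rectangular dining table. The top is 884×662×33 mm with its upper surface at z = 775 mm. It stands on four round legs of 62 mm diameter, each leg's bounding box inset 32 mm from the nearest pair of top edges, running from the floor to the underside of the top.

B is a simple wooden stool: a rectangular seat 270 mm (x) by 346 mm (y), 35 mm thick, top face at z = 392 mm, on four square legs, each 38×38 mm in cross-section. The legs rest on z = 0, each flush with a corner of the seat.

Two stools sit around the table at the +y, +x sides.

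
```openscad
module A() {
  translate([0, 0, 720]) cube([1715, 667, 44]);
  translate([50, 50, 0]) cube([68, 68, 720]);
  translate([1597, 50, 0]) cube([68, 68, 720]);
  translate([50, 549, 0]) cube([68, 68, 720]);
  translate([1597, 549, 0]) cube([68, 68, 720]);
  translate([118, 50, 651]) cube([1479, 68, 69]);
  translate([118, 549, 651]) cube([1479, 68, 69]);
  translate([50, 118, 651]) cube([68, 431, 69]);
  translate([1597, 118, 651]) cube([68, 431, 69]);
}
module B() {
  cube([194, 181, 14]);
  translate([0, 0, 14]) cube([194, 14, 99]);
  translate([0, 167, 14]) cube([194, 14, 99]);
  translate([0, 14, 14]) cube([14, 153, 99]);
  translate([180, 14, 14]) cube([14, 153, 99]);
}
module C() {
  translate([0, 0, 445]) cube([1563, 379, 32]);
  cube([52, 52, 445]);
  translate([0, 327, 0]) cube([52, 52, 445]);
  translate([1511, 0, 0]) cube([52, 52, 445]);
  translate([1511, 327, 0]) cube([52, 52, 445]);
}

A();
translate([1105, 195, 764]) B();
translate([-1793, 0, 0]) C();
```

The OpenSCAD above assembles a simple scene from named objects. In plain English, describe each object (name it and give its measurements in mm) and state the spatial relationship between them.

A is a table: top 1715 mm (x) × 667 mm (y), 44 mm thick, upper face at z = 764 mm, on four 68×68 mm square legs, each inset 50 mm from the nearest pair of top edges, running from z = 0 to the bottom of the top. Four apron rails, 68 mm thick and 69 mm tall, run between adjacent legs with their top edges flush with the underside of the top and their outer faces flush with the legs' outer faces.

B is an open-topped rectangular box: outside dimensions 194×181×113 mm, with a uniform wall and base thickness of 14 mm. The base is a full 194×181 slab on the floor; four walls sit on top of the base. The front and back walls (the −y and +y sides) span the full width; the two side walls fit between them.

C is a long wooden bench with a 1563 mm (x) × 379 mm (y) seat, 32 mm thick, its top surface 477 mm above the floor. Four 52 mm square legs at the seat corners, flush with the edges, run from z = 0 to the seat underside.

The open box is on top of the table. The bench is on the floor beside the table on its −x side.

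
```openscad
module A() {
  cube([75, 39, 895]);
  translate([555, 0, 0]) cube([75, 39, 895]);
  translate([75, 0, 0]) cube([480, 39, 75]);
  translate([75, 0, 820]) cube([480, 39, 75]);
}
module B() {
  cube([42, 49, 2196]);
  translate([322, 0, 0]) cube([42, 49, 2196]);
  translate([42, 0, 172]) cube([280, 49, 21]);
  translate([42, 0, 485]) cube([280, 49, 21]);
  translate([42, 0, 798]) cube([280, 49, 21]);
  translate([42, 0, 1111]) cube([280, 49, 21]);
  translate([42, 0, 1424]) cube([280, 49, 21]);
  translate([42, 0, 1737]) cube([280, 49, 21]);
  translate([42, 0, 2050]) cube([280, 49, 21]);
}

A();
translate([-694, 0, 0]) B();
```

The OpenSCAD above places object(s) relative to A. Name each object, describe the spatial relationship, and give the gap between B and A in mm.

The ladder's nearest face is 330 mm from the picture frame's −x face.

A is a picture frame. B is a ladder. The ladder is on the floor beside the picture frame on its −x side. The gap between the ladder and the picture frame is 330 mm.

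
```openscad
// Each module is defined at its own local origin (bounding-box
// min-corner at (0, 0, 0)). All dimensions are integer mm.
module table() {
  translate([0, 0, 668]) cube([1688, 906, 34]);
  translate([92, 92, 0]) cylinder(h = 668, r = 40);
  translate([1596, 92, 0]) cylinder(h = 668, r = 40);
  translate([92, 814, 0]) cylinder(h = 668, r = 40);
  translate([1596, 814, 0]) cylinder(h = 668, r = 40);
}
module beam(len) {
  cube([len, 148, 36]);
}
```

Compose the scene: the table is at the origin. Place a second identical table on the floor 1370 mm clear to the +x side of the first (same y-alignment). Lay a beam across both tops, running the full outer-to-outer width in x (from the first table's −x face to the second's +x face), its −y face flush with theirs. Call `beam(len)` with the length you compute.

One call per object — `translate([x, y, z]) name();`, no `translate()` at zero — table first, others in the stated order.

table();
translate([3058, 0, 0]) table();
translate([0, 0, 702]) beam(4746);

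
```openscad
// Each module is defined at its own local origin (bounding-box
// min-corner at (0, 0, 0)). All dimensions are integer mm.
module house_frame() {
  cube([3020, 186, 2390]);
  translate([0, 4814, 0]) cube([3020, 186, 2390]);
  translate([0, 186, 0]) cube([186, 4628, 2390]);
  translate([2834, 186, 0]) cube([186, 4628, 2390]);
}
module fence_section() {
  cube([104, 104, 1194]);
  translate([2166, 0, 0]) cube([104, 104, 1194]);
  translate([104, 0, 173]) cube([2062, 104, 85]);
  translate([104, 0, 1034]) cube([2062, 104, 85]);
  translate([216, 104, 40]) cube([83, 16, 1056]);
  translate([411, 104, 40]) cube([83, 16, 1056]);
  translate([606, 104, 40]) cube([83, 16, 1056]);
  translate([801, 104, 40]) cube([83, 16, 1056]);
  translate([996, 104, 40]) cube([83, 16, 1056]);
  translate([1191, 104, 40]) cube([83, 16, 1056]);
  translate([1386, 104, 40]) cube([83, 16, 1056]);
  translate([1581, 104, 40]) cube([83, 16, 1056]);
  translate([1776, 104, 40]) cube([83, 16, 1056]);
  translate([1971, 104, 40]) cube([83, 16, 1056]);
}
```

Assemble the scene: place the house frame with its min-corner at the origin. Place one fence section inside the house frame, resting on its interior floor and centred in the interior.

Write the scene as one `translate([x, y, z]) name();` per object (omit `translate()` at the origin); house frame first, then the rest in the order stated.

house_frame();
translate([375, 2440, 0]) fence_section();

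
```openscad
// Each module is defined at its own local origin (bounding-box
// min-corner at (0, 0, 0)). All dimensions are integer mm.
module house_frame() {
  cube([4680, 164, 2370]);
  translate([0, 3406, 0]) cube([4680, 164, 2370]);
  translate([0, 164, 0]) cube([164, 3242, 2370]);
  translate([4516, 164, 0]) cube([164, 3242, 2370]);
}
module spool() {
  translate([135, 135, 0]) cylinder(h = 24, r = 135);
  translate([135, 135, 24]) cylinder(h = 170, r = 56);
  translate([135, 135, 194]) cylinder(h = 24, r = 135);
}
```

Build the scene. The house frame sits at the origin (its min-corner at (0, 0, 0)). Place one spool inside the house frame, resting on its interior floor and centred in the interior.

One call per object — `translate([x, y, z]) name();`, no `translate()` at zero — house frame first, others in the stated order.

house_frame();
translate([2205, 1650, 0]) spool();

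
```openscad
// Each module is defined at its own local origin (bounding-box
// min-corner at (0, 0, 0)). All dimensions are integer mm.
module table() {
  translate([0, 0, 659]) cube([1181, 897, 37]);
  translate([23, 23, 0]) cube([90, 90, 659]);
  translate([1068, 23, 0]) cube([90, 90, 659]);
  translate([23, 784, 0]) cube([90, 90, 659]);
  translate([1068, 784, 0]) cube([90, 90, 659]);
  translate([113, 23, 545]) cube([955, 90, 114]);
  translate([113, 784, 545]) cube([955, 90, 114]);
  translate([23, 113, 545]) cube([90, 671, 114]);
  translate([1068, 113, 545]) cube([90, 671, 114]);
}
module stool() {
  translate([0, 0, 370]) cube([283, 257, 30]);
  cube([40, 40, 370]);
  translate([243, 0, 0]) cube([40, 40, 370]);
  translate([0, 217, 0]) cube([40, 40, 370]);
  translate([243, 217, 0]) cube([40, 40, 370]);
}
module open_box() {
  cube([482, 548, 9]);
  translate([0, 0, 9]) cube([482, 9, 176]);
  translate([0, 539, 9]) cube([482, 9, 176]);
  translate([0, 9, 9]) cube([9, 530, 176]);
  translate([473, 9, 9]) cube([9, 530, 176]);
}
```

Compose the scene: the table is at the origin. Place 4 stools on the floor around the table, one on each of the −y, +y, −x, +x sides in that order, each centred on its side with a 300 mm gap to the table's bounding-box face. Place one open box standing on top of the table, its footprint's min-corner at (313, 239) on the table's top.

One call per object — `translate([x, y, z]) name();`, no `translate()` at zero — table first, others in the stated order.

table();
translate([449, -557, 0]) stool();
translate([449, 1197, 0]) stool();
translate([-583, 320, 0]) stool();
translate([1481, 320, 0]) stool();
translate([313, 239, 696]) open_box();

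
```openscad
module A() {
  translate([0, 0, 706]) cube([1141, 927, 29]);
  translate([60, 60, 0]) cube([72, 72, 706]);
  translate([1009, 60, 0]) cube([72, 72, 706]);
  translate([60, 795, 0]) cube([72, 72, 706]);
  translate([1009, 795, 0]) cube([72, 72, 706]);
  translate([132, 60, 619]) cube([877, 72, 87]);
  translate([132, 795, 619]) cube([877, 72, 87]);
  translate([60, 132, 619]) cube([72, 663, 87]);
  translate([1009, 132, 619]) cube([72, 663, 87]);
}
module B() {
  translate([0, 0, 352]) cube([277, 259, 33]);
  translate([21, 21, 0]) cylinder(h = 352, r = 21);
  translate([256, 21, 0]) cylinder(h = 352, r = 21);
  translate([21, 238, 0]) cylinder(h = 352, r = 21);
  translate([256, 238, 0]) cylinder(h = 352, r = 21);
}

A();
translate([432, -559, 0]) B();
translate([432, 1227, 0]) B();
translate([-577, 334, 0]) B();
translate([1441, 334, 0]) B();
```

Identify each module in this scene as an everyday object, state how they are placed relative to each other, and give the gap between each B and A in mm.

A is a table. B is a stool. Four stools sit around the table at the −y, +y, −x, +x sides. The gap between each stool and the table is 300 mm.

Each stool's nearest face is 300 mm from the table's bounding box.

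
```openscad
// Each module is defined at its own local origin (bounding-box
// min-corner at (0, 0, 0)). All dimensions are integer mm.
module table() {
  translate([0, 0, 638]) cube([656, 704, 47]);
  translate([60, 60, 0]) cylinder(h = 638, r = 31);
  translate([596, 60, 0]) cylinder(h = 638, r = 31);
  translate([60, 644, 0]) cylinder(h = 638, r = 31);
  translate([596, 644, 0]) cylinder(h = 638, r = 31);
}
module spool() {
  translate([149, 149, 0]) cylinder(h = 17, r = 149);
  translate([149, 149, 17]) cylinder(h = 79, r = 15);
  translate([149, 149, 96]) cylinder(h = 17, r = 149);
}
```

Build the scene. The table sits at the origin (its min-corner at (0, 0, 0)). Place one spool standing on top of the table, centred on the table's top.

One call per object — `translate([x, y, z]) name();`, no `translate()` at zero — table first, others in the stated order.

table();
translate([179, 203, 685]) spool();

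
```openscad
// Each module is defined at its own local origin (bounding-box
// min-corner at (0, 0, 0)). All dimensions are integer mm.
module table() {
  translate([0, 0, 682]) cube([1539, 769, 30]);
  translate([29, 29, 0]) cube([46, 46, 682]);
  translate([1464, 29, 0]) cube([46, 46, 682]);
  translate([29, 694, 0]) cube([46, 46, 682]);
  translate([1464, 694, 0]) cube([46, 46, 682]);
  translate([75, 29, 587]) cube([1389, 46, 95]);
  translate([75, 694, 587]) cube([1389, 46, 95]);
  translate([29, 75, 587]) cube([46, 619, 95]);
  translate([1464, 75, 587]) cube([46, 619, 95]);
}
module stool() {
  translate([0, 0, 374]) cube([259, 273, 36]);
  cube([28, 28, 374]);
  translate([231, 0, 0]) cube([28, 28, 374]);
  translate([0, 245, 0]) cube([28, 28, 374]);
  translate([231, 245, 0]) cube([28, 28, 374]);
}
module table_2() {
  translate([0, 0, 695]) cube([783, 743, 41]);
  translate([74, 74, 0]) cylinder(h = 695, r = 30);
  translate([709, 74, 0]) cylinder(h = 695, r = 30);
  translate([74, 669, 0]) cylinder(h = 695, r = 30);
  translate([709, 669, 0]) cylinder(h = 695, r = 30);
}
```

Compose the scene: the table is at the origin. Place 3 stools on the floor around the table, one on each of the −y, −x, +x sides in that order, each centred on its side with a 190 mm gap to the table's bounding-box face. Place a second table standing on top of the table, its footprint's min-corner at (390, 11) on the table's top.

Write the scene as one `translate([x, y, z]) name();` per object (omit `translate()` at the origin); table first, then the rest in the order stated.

table();
translate([640, -463, 0]) stool();
translate([-449, 248, 0]) stool();
translate([1729, 248, 0]) stool();
translate([390, 11, 712]) table_2();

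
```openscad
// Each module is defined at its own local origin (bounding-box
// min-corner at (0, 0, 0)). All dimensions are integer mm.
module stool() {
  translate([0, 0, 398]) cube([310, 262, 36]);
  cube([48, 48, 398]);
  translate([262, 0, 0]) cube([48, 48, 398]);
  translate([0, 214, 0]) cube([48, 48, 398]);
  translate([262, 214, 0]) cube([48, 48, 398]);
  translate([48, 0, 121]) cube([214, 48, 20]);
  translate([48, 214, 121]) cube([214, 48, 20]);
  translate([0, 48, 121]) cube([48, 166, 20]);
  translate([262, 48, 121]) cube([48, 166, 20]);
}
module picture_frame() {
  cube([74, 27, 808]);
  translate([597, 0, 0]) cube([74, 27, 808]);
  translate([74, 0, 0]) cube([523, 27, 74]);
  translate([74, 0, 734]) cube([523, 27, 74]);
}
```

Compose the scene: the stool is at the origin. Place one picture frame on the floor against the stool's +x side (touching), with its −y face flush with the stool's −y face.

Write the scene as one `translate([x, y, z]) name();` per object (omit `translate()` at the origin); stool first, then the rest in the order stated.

stool();
translate([310, 0, 0]) picture_frame();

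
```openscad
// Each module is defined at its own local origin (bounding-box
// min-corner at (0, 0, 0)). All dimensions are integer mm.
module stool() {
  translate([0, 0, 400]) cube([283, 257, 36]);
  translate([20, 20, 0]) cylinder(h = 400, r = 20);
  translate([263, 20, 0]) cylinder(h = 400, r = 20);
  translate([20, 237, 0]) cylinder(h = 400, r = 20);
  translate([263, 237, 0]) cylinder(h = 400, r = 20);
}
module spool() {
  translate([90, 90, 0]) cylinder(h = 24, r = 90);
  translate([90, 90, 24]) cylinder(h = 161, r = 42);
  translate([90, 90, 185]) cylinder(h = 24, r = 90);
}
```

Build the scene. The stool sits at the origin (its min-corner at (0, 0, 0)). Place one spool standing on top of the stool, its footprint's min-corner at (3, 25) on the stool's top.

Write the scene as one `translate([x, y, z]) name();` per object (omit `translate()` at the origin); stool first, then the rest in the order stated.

stool();
translate([3, 25, 436]) spool();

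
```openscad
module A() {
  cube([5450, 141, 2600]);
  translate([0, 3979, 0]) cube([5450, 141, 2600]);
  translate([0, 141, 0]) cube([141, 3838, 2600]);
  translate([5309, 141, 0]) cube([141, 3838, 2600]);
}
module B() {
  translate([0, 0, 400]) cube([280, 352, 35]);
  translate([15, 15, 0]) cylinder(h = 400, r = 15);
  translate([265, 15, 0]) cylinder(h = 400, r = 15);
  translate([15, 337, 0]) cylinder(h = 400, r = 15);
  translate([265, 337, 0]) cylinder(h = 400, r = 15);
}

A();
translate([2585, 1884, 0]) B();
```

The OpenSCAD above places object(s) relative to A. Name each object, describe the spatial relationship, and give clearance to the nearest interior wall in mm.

A is a house frame. B is a stool. The stool sits inside the house frame, centred. The clearance to the nearest interior wall is 1743 mm.

Clearances: x = 2444, y = 1743; minimum 1743 mm.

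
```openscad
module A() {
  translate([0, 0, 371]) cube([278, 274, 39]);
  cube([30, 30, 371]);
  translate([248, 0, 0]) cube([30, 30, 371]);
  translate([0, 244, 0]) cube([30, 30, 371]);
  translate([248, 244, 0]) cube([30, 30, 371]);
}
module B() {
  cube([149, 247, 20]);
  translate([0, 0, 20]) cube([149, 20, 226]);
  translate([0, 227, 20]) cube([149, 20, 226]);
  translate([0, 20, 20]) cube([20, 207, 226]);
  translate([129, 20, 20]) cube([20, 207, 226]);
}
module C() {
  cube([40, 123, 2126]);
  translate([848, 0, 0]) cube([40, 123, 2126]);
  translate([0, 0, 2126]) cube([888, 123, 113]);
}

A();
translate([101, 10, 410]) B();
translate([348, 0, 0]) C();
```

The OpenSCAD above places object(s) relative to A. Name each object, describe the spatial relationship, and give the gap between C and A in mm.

A is a stool. B is an open box. C is a door frame. The open box is on top of the stool. The door frame is on the floor beside the stool on its +x side. The gap between the door frame and the stool is 70 mm.

The door frame's nearest face is 70 mm from the stool's +x face.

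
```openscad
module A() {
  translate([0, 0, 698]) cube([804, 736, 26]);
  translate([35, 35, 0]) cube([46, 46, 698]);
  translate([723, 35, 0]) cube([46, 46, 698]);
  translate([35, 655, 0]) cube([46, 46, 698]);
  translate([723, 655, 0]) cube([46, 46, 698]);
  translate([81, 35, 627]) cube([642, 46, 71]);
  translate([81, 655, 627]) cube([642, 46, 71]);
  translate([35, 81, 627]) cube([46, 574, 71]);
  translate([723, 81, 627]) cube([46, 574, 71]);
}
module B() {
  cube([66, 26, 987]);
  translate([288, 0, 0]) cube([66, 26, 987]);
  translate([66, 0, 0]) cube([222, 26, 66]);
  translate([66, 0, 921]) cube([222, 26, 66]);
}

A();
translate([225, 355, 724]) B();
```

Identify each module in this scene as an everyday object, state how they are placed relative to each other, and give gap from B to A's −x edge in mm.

The picture frame's min-x is at 225; the table's min-x is 0; gap = 225 mm.

A is a table. B is a picture frame. The picture frame is on top of the table, centred. The gap from the picture frame to the table's −x edge is 225 mm.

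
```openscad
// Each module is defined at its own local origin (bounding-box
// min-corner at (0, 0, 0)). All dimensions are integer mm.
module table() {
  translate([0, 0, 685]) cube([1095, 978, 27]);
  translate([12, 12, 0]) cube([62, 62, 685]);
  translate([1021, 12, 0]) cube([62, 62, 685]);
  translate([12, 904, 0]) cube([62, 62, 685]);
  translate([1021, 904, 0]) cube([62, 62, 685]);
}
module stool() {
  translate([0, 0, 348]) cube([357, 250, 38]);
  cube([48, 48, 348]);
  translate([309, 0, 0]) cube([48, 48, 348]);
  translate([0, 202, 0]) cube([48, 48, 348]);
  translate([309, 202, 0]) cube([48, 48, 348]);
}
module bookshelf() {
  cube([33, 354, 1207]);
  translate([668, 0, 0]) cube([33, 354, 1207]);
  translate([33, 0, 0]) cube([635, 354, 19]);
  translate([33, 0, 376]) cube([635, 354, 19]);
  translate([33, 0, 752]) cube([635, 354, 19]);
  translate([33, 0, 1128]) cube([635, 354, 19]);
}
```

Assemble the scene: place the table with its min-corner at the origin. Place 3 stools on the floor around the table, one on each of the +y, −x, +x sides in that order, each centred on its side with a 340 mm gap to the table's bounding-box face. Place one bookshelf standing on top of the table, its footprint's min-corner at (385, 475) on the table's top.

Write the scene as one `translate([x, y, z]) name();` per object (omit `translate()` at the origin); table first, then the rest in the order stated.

table();
translate([369, 1318, 0]) stool();
translate([-697, 364, 0]) stool();
translate([1435, 364, 0]) stool();
translate([385, 475, 712]) bookshelf();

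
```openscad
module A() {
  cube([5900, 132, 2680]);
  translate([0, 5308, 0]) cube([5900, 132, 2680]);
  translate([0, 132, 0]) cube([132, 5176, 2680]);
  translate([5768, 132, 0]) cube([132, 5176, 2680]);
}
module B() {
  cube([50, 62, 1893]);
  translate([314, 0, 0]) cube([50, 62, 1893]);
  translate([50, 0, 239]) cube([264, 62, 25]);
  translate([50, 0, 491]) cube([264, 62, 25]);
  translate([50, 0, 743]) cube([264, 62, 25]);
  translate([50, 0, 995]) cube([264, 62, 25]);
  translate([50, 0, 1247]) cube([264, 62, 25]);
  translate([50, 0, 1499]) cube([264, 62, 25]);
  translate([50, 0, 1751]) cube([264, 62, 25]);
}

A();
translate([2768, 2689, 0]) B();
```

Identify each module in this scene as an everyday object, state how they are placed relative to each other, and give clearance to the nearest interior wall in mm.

Clearances: x = 2636, y = 2557; minimum 2557 mm.

A is a house frame. B is a ladder. The ladder sits inside the house frame, centred. The clearance to the nearest interior wall is 2557 mm.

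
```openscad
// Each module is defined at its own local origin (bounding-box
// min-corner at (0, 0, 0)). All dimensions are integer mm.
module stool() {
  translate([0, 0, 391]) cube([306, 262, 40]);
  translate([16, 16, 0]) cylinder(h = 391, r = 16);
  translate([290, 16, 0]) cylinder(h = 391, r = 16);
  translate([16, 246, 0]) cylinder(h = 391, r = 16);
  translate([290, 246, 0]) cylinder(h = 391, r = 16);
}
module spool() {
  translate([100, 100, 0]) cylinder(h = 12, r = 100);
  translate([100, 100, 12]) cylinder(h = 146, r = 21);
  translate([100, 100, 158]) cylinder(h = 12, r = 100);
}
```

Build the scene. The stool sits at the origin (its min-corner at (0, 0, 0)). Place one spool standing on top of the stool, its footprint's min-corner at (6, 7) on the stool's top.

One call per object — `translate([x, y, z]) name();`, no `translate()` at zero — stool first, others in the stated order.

stool();
translate([6, 7, 431]) spool();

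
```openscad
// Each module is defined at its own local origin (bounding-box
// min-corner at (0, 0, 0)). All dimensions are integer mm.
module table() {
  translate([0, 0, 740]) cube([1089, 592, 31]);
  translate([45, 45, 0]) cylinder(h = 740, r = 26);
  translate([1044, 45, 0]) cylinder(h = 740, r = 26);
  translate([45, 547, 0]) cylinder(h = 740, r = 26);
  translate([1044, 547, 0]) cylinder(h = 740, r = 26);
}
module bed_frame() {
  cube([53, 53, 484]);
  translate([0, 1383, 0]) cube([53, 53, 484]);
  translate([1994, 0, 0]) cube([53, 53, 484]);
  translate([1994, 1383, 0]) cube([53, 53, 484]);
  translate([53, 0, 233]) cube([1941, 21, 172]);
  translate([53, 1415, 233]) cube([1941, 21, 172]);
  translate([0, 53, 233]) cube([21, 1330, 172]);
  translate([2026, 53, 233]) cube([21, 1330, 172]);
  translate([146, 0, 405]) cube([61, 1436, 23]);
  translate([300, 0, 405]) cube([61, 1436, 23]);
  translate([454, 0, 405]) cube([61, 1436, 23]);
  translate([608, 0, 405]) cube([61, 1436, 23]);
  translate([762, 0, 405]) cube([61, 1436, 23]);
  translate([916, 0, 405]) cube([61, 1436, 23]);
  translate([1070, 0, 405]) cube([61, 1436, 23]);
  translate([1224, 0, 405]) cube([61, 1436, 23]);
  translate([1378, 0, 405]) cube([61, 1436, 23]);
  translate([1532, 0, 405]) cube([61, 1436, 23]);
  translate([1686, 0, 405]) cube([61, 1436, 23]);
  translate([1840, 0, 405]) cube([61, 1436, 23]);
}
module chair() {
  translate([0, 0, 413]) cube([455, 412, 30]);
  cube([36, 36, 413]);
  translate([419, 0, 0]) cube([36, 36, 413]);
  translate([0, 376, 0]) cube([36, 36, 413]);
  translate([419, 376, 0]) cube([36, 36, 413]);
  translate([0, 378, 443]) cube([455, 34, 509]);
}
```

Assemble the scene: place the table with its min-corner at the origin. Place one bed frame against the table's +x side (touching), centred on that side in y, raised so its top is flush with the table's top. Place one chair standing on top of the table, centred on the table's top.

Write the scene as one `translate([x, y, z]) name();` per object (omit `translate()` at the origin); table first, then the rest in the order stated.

table();
translate([1089, -422, 287]) bed_frame();
translate([317, 90, 771]) chair();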